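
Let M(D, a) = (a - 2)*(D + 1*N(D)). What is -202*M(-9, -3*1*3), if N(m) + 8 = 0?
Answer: -37774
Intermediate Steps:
N(m) = -8 (N(m) = -8 + 0 = -8)
M(D, a) = (-8 + D)*(-2 + a) (M(D, a) = (a - 2)*(D + 1*(-8)) = (-2 + a)*(D - 8) = (-2 + a)*(-8 + D) = (-8 + D)*(-2 + a))
-202*M(-9, -3*1*3) = -202*(16 - 8*(-3*1)*3 - 2*(-9) - 9*(-3*1)*3) = -202*(16 - (-24)*3 + 18 - (-27)*3) = -202*(16 - 8*(-9) + 18 - 9*(-9)) = -202*(16 + 72 + 18 + 81) = -202*187 = -37774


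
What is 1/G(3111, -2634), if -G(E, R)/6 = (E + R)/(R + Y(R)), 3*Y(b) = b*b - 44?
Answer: -3465005/4293 ≈ -807.13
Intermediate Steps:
Y(b) = -44/3 + b**2/3 (Y(b) = (b*b - 44)/3 = (b**2 - 44)/3 = (-44 + b**2)/3 = -44/3 + b**2/3)
G(E, R) = -6*(E + R)/(-44/3 + R + R**2/3) (G(E, R) = -6*(E + R)/(R + (-44/3 + R**2/3)) = -6*(E + R)/(-44/3 + R + R**2/3))
1/G(3111, -2634) = 1/(18*(-1*3111 - 1*(-2634))/(-44 + (-2634)**2 + 3*(-2634))) = 1/(18*(-3111 + 2634)/(-44 + 6937956 - 7902)) = 1/(18*(-477)/6930010) = 1/(18*(1/6930010)*(-477)) = 1/(-4293/3465005) = -3465005/4293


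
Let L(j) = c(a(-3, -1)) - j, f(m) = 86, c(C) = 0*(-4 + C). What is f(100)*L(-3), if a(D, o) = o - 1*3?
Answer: 258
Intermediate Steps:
a(D, o) = -3 + o (a(D, o) = o - 3 = -3 + o)
c(C) = 0
L(j) = -j (L(j) = 0 - j = -j)
f(100)*L(-3) = 86*(-1*(-3)) = 86*3 = 258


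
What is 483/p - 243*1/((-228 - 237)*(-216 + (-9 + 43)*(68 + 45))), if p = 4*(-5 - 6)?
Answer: -135728463/12364660 ≈ -10.977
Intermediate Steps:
p = -44 (p = 4*(-11) = -44)
483/p - 243*1/((-228 - 237)*(-216 + (-9 + 43)*(68 + 45))) = 483/(-44) - 243*1/((-228 - 237)*(-216 + (-9 + 43)*(68 + 45))) = 483*(-1/44) - 243*(-1/(465*(-216 + 34*113))) = -483/44 - 243*(-1/(465*(-216 + 3842))) = -483/44 - 243/(3626*(-465)) = -483/44 - 243/(-1686090) = -483/44 - 243*(-1/1686090) = -483/44 + 81/562030 = -135728463/12364660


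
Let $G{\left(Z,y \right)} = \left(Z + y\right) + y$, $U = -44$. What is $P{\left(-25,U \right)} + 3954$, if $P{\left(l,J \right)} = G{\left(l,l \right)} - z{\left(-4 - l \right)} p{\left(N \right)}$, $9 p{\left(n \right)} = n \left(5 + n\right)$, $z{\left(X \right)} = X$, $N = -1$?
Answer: $\frac{11665}{3} \approx 3888.3$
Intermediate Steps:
$p{\left(n \right)} = \frac{n \left(5 + n\right)}{9}$
$G{\left(Z,y \right)} = Z + 2 y$
$P{\left(l,J \right)} = - \frac{16}{9} + \frac{23 l}{9}$ ($P{\left(l,J \right)} = \left(l + 2 l\right) - \left(-4 - l\right) \frac{1}{9} \left(-1\right) \left(5 - 1\right) = 3 l - \left(-4 - l\right) \frac{1}{9} \left(-1\right) 4 = 3 l - \left(-4 - l\right) \left(- \frac{4}{9}\right) = 3 l - \left(\frac{16}{9} + \frac{4 l}{9}\right) = - \frac{16}{9} + \frac{23 l}{9}$)
$P{\left(-25,U \right)} + 3954 = \left(- \frac{16}{9} + \frac{23}{9} \left(-25\right)\right) + 3954 = \left(- \frac{16}{9} - \frac{575}{9}\right) + 3954 = - \frac{197}{3} + 3954 = \frac{11665}{3}$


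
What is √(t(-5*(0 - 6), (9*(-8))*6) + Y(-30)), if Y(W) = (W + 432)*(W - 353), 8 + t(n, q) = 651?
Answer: I*√153323 ≈ 391.56*I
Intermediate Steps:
t(n, q) = 643 (t(n, q) = -8 + 651 = 643)
Y(W) = (-353 + W)*(432 + W) (Y(W) = (432 + W)*(-353 + W) = (-353 + W)*(432 + W))
√(t(-5*(0 - 6), (9*(-8))*6) + Y(-30)) = √(643 + (-152496 + (-30)² + 79*(-30))) = √(643 + (-152496 + 900 - 2370)) = √(643 - 153966) = √(-153323) = I*√153323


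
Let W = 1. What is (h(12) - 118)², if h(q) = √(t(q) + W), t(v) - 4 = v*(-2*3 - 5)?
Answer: (118 - I*√127)² ≈ 13797.0 - 2659.6*I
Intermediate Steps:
t(v) = 4 - 11*v (t(v) = 4 + v*(-2*3 - 5) = 4 + v*(-6 - 5) = 4 + v*(-11) = 4 - 11*v)
h(q) = √(5 - 11*q) (h(q) = √((4 - 11*q) + 1) = √(5 - 11*q))
(h(12) - 118)² = (√(5 - 11*12) - 118)² = (√(5 - 132) - 118)² = (√(-127) - 118)² = (I*√127 - 118)² = (-118 + I*√127)²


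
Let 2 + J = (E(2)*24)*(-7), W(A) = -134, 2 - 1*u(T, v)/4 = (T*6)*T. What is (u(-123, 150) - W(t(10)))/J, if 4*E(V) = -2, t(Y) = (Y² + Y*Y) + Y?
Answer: -181477/41 ≈ -4426.3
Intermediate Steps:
u(T, v) = 8 - 24*T² (u(T, v) = 8 - 4*T*6*T = 8 - 4*6*T*T = 8 - 24*T²)
t(Y) = Y + 2*Y² (t(Y) = (Y² + Y²) + Y = 2*Y² + Y = Y + 2*Y²)
E(V) = -½ (E(V) = (¼)*(-2) = -½)
J = 82 (J = -2 - ½*24*(-7) = -2 - 12*(-7) = -2 + 84 = 82)
(u(-123, 150) - W(t(10)))/J = ((8 - 24*(-123)²) - 1*(-134))/82 = ((8 - 24*15129) + 134)*(1/82) = ((8 - 363096) + 134)*(1/82) = (-363088 + 134)*(1/82) = -362954*1/82 = -181477/41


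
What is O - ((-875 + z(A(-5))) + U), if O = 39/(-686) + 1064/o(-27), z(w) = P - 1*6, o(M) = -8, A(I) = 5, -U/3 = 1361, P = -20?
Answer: 3327747/686 ≈ 4850.9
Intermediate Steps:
U = -4083 (U = -3*1361 = -4083)
z(w) = -26 (z(w) = -20 - 1*6 = -20 - 6 = -26)
O = -91277/686 (O = 39/(-686) + 1064/(-8) = 39*(-1/686) + 1064*(-⅛) = -39/686 - 133 = -91277/686 ≈ -133.06)
O - ((-875 + z(A(-5))) + U) = -91277/686 - ((-875 - 26) - 4083) = -91277/686 - (-901 - 4083) = -91277/686 - 1*(-4984) = -91277/686 + 4984 = 3327747/686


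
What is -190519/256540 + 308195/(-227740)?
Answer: -3061328559/1460610490 ≈ -2.0959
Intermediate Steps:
-190519/256540 + 308195/(-227740) = -190519*1/256540 + 308195*(-1/227740) = -190519/256540 - 61639/45548 = -3061328559/1460610490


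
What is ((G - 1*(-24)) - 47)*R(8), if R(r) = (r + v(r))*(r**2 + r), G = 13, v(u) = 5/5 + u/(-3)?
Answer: -4560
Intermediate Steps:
v(u) = 1 - u/3 (v(u) = 5*(1/5) + u*(-1/3) = 1 - u/3)
R(r) = (1 + 2*r/3)*(r + r**2) (R(r) = (r + (1 - r/3))*(r**2 + r) = (1 + 2*r/3)*(r + r**2))
((G - 1*(-24)) - 47)*R(8) = ((13 - 1*(-24)) - 47)*((1/3)*8*(3 + 2*8**2 + 5*8)) = ((13 + 24) - 47)*((1/3)*8*(3 + 2*64 + 40)) = (37 - 47)*((1/3)*8*(3 + 128 + 40)) = -10*8*171/3 = -10*456 = -4560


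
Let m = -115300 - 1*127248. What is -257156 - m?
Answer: -14608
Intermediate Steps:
m = -242548 (m = -115300 - 127248 = -242548)
-257156 - m = -257156 - 1*(-242548) = -257156 + 242548 = -14608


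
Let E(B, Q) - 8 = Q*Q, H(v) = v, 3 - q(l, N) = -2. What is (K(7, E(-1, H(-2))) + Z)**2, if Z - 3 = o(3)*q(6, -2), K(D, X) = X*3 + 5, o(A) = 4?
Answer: 4096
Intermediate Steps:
q(l, N) = 5 (q(l, N) = 3 - 1*(-2) = 3 + 2 = 5)
E(B, Q) = 8 + Q**2 (E(B, Q) = 8 + Q*Q = 8 + Q**2)
K(D, X) = 5 + 3*X (K(D, X) = 3*X + 5 = 5 + 3*X)
Z = 23 (Z = 3 + 4*5 = 3 + 20 = 23)
(K(7, E(-1, H(-2))) + Z)**2 = ((5 + 3*(8 + (-2)**2)) + 23)**2 = ((5 + 3*(8 + 4)) + 23)**2 = ((5 + 3*12) + 23)**2 = ((5 + 36) + 23)**2 = (41 + 23)**2 = 64**2 = 4096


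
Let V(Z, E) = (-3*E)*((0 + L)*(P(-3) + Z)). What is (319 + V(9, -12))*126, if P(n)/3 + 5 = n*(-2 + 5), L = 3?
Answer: -408870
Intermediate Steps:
P(n) = -15 + 9*n (P(n) = -15 + 3*(n*(-2 + 5)) = -15 + 3*(n*3) = -15 + 3*(3*n) = -15 + 9*n)
V(Z, E) = -3*E*(-126 + 3*Z) (V(Z, E) = (-3*E)*((0 + 3)*((-15 + 9*(-3)) + Z)) = (-3*E)*(3*((-15 - 27) + Z)) = (-3*E)*(3*(-42 + Z)) = (-3*E)*(-126 + 3*Z) = -3*E*(-126 + 3*Z))
(319 + V(9, -12))*126 = (319 + 9*(-12)*(42 - 1*9))*126 = (319 + 9*(-12)*(42 - 9))*126 = (319 + 9*(-12)*33)*126 = (319 - 3564)*126 = -3245*126 = -408870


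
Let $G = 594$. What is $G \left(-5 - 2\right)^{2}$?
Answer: $29106$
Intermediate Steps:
$G \left(-5 - 2\right)^{2} = 594 \left(-5 - 2\right)^{2} = 594 \left(-7\right)^{2} = 594 \cdot 49 = 29106$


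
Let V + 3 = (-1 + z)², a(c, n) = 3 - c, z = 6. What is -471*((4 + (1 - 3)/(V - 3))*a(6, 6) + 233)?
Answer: -1980555/19 ≈ -1.0424e+5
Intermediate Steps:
V = 22 (V = -3 + (-1 + 6)² = -3 + 5² = -3 + 25 = 22)
-471*((4 + (1 - 3)/(V - 3))*a(6, 6) + 233) = -471*((4 + (1 - 3)/(22 - 3))*(3 - 1*6) + 233) = -471*((4 - 2/19)*(3 - 6) + 233) = -471*((4 - 2*1/19)*(-3) + 233) = -471*((4 - 2/19)*(-3) + 233) = -471*((74/19)*(-3) + 233) = -471*(-222/19 + 233) = -471*4205/19 = -1980555/19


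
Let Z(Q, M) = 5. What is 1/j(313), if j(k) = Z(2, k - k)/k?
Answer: 313/5 ≈ 62.600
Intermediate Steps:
j(k) = 5/k
1/j(313) = 1/(5/313) = 313/5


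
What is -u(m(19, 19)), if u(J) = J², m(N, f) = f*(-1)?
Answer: -361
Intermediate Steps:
m(N, f) = -f
-u(m(19, 19)) = -(-1*19)² = -1*(-19)² = -1*361 = -361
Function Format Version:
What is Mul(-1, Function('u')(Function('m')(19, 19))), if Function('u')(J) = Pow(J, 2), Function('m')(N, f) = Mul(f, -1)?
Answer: -361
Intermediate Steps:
Function('m')(N, f) = Mul(-1, f)
Mul(-1, Function('u')(Function('m')(19, 19))) = Mul(-1, Pow(Mul(-1, 19), 2)) = Mul(-1, Pow(-19, 2)) = Mul(-1, 361) = -361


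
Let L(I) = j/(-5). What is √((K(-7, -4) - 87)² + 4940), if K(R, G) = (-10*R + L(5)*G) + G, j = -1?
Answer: √135381/5 ≈ 73.588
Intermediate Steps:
L(I) = ⅕ (L(I) = -1/(-5) = -1*(-⅕) = ⅕)
K(R, G) = -10*R + 6*G/5 (K(R, G) = (-10*R + G/5) + G = -10*R + 6*G/5)
√((K(-7, -4) - 87)² + 4940) = √(((-10*(-7) + (6/5)*(-4)) - 87)² + 4940) = √(((70 - 24/5) - 87)² + 4940) = √((326/5 - 87)² + 4940) = √((-109/5)² + 4940) = √(11881/25 + 4940) = √(135381/25) = √135381/5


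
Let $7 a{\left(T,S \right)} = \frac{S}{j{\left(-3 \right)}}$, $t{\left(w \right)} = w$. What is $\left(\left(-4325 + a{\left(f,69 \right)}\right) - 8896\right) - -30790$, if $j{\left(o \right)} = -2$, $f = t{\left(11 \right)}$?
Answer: $\frac{245897}{14} \approx 17564.0$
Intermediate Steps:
$f = 11$
$a{\left(T,S \right)} = - \frac{S}{14}$ ($a{\left(T,S \right)} = \frac{S \frac{1}{-2}}{7} = \frac{S \left(- \frac{1}{2}\right)}{7} = \frac{\left(- \frac{1}{2}\right) S}{7} = - \frac{S}{14}$)
$\left(\left(-4325 + a{\left(f,69 \right)}\right) - 8896\right) - -30790 = \left(\left(-4325 - \frac{69}{14}\right) - 8896\right) - -30790 = \left(\left(-4325 - \frac{69}{14}\right) - 8896\right) + 30790 = \left(- \frac{60619}{14} - 8896\right) + 30790 = - \frac{185163}{14} + 30790 = \frac{245897}{14}$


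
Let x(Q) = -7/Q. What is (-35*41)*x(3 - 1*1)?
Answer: 10045/2 ≈ 5022.5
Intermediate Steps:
(-35*41)*x(3 - 1*1) = (-35*41)*(-7/(3 - 1*1)) = -(-10045)/(3 - 1) = -(-10045)/2 = -1435*(-7/2) = 10045/2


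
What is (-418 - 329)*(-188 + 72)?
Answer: 86652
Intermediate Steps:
(-418 - 329)*(-188 + 72) = -747*(-116) = 86652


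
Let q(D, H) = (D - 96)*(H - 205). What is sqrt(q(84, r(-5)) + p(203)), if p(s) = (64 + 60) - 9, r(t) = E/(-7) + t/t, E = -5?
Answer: sqrt(125167)/7 ≈ 50.541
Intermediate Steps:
r(t) = 12/7 (r(t) = -5/(-7) + t/t = -5*(-1/7) + 1 = 5/7 + 1 = 12/7)
p(s) = 115 (p(s) = 124 - 9 = 115)
q(D, H) = (-205 + H)*(-96 + D) (q(D, H) = (-96 + D)*(-205 + H) = (-205 + H)*(-96 + D))
sqrt(q(84, r(-5)) + p(203)) = sqrt((19680 - 205*84 - 96*12/7 + 84*(12/7)) + 115) = sqrt((19680 - 17220 - 1152/7 + 144) + 115) = sqrt(17076/7 + 115) = sqrt(17881/7) = sqrt(125167)/7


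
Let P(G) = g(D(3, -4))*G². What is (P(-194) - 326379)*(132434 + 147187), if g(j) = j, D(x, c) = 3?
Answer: -59690974491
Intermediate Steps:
P(G) = 3*G²
(P(-194) - 326379)*(132434 + 147187) = (3*(-194)² - 326379)*(132434 + 147187) = (3*37636 - 326379)*279621 = (112908 - 326379)*279621 = -213471*279621 = -59690974491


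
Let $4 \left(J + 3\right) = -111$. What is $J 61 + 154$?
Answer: $- \frac{6887}{4} \approx -1721.8$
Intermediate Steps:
$J = - \frac{123}{4}$ ($J = -3 + \frac{1}{4} \left(-111\right) = -3 - \frac{111}{4} = - \frac{123}{4} \approx -30.75$)
$J 61 + 154 = \left(- \frac{123}{4}\right) 61 + 154 = - \frac{7503}{4} + 154 = - \frac{6887}{4}$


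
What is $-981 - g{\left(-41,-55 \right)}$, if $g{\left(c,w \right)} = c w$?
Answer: $-3236$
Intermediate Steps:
$-981 - g{\left(-41,-55 \right)} = -981 - \left(-41\right) \left(-55\right) = -981 - 2255 = -3236$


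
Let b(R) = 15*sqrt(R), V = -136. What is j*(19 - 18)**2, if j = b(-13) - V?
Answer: 136 + 15*I*sqrt(13) ≈ 136.0 + 54.083*I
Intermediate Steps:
j = 136 + 15*I*sqrt(13) (j = 15*sqrt(-13) - 1*(-136) = 15*(I*sqrt(13)) + 136 = 15*I*sqrt(13) + 136 = 136 + 15*I*sqrt(13) ≈ 136.0 + 54.083*I)
j*(19 - 18)**2 = (136 + 15*I*sqrt(13))*(19 - 18)**2 = (136 + 15*I*sqrt(13))*1**2 = (136 + 15*I*sqrt(13))*1 = 136 + 15*I*sqrt(13)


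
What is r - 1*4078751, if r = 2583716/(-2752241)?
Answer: -11225708314707/2752241 ≈ -4.0788e+6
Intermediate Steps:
r = -2583716/2752241 (r = 2583716*(-1/2752241) = -2583716/2752241 ≈ -0.93877)
r - 1*4078751 = -2583716/2752241 - 1*4078751 = -2583716/2752241 - 4078751 = -11225708314707/2752241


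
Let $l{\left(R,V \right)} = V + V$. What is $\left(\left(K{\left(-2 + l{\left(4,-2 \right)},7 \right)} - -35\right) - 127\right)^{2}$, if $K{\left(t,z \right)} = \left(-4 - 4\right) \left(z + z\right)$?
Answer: $41616$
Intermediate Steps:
$l{\left(R,V \right)} = 2 V$
$K{\left(t,z \right)} = - 16 z$ ($K{\left(t,z \right)} = - 8 \cdot 2 z = - 16 z$)
$\left(\left(K{\left(-2 + l{\left(4,-2 \right)},7 \right)} - -35\right) - 127\right)^{2} = \left(\left(\left(-16\right) 7 - -35\right) - 127\right)^{2} = \left(\left(-112 + 35\right) - 127\right)^{2} = \left(-77 - 127\right)^{2} = \left(-204\right)^{2} = 41616$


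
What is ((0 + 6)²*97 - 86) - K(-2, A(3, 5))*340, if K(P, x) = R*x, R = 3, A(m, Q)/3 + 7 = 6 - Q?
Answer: 21766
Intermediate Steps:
A(m, Q) = -3 - 3*Q (A(m, Q) = -21 + 3*(6 - Q) = -21 + (18 - 3*Q) = -3 - 3*Q)
K(P, x) = 3*x
((0 + 6)²*97 - 86) - K(-2, A(3, 5))*340 = ((0 + 6)²*97 - 86) - 3*(-3 - 3*5)*340 = (6²*97 - 86) - 3*(-3 - 15)*340 = (36*97 - 86) - 3*(-18)*340 = (3492 - 86) - (-54)*340 = 3406 - 1*(-18360) = 3406 + 18360 = 21766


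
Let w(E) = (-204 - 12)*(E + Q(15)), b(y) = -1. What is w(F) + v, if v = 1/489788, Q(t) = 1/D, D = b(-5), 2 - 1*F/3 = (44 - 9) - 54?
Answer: -6559240895/489788 ≈ -13392.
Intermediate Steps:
F = 63 (F = 6 - 3*((44 - 9) - 54) = 6 - 3*(35 - 54) = 6 - 3*(-19) = 6 + 57 = 63)
D = -1
Q(t) = -1 (Q(t) = 1/(-1) = -1)
v = 1/489788 ≈ 2.0417e-6
w(E) = 216 - 216*E (w(E) = (-204 - 12)*(E - 1) = -216*(-1 + E) = 216 - 216*E)
w(F) + v = (216 - 216*63) + 1/489788 = (216 - 13608) + 1/489788 = -13392 + 1/489788 = -6559240895/489788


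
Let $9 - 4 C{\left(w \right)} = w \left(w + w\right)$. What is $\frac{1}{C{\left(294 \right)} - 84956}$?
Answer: $- \frac{4}{512687} \approx -7.802 \cdot 10^{-6}$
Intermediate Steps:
$C{\left(w \right)} = \frac{9}{4} - \frac{w^{2}}{2}$ ($C{\left(w \right)} = \frac{9}{4} - \frac{w \left(w + w\right)}{4} = \frac{9}{4} - \frac{w 2 w}{4} = \frac{9}{4} - \frac{2 w^{2}}{4} = \frac{9}{4} - \frac{w^{2}}{2}$)
$\frac{1}{C{\left(294 \right)} - 84956} = \frac{1}{\left(\frac{9}{4} - \frac{294^{2}}{2}\right) - 84956} = \frac{1}{\left(\frac{9}{4} - 43218\right) - 84956} = \frac{1}{- \frac{172863}{4} - 84956} = \frac{1}{- \frac{512687}{4}} = - \frac{4}{512687}$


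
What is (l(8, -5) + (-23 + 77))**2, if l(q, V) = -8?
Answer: 2116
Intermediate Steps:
(l(8, -5) + (-23 + 77))**2 = (-8 + (-23 + 77))**2 = (-8 + 54)**2 = 46**2 = 2116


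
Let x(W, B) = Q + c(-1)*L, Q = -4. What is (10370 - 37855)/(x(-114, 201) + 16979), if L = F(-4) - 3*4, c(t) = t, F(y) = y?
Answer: -27485/16991 ≈ -1.6176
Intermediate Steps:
L = -16 (L = -4 - 3*4 = -4 - 12 = -16)
x(W, B) = 12 (x(W, B) = -4 - 1*(-16) = -4 + 16 = 12)
(10370 - 37855)/(x(-114, 201) + 16979) = (10370 - 37855)/(12 + 16979) = -27485/16991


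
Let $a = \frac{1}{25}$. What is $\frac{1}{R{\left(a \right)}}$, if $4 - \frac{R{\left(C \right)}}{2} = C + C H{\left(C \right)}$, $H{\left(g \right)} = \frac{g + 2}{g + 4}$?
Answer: $\frac{2525}{19896} \approx 0.12691$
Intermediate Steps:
$H{\left(g \right)} = \frac{2 + g}{4 + g}$
$a = \frac{1}{25} \approx 0.04$
$R{\left(C \right)} = 8 - 2 C - \frac{2 C \left(2 + C\right)}{4 + C}$ ($R{\left(C \right)} = 8 - 2 \left(C + C \frac{2 + C}{4 + C}\right) = 8 - 2 \left(C + \frac{C \left(2 + C\right)}{4 + C}\right) = 8 - \left(2 C + \frac{2 C \left(2 + C\right)}{4 + C}\right) = 8 - 2 C - \frac{2 C \left(2 + C\right)}{4 + C}$)
$\frac{1}{R{\left(a \right)}} = \frac{1}{4 \frac{1}{4 + \frac{1}{25}} \left(8 - \frac{1}{25} - \left(\frac{1}{25}\right)^{2}\right)} = \frac{1}{4 \frac{1}{\frac{101}{25}} \left(8 - \frac{1}{25} - \frac{1}{625}\right)} = \frac{1}{4 \cdot \frac{25}{101} \left(8 - \frac{1}{25} - \frac{1}{625}\right)} = \frac{1}{4 \cdot \frac{25}{101} \cdot \frac{4974}{625}} = \frac{1}{\frac{19896}{2525}} = \frac{2525}{19896}$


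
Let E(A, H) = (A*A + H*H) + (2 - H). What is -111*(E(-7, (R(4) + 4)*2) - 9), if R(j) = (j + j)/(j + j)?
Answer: -14652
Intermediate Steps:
R(j) = 1 (R(j) = (2*j)/((2*j)) = (2*j)*(1/(2*j)) = 1)
E(A, H) = 2 + A² + H² - H (E(A, H) = (A² + H²) + (2 - H) = 2 + A² + H² - H)
-111*(E(-7, (R(4) + 4)*2) - 9) = -111*((2 + (-7)² + ((1 + 4)*2)² - (1 + 4)*2) - 9) = -111*((2 + 49 + (5*2)² - 5*2) - 9) = -111*((2 + 49 + 10² - 1*10) - 9) = -111*((2 + 49 + 100 - 10) - 9) = -111*(141 - 9) = -111*132 = -14652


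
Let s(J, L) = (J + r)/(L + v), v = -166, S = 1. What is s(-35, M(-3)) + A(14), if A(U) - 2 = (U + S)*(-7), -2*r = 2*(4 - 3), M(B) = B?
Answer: -17371/169 ≈ -102.79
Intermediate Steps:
r = -1 (r = -(4 - 3) = -1 ≈ -1.0000)
s(J, L) = (-1 + J)/(-166 + L) (s(J, L) = (J - 1)/(L - 166) = (-1 + J)/(-166 + L))
A(U) = -5 - 7*U (A(U) = 2 + (U + 1)*(-7) = 2 + (1 + U)*(-7) = 2 + (-7 - 7*U) = -5 - 7*U)
s(-35, M(-3)) + A(14) = (-1 - 35)/(-166 - 3) + (-5 - 7*14) = -36/(-169) + (-5 - 98) = -1/169*(-36) - 103 = 36/169 - 103 = -17371/169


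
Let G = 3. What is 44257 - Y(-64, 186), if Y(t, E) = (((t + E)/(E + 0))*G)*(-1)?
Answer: 1372028/31 ≈ 44259.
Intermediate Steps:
Y(t, E) = -3*(E + t)/E (Y(t, E) = (((t + E)/(E + 0))*3)*(-1) = (((E + t)/E)*3)*(-1) = (3*(E + t)/E)*(-1) = -3*(E + t)/E)
44257 - Y(-64, 186) = 44257 - (-3 - 3*(-64)/186) = 44257 - (-3 - 3*(-64)*1/186) = 44257 - (-3 + 32/31) = 44257 - 1*(-61/31) = 44257 + 61/31 = 1372028/31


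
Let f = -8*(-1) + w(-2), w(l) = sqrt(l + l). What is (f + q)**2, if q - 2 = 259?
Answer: 72357 + 1076*I ≈ 72357.0 + 1076.0*I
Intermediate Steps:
q = 261 (q = 2 + 259 = 261)
w(l) = sqrt(2)*sqrt(l) (w(l) = sqrt(2*l) = sqrt(2)*sqrt(l))
f = 8 + 2*I (f = -8*(-1) + sqrt(2)*sqrt(-2) = 8 + sqrt(2)*(I*sqrt(2)) = 8 + 2*I ≈ 8.0 + 2.0*I)
(f + q)**2 = ((8 + 2*I) + 261)**2 = (269 + 2*I)**2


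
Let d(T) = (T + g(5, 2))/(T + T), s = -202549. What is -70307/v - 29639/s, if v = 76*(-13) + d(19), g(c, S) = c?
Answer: 271127665957/3799819240 ≈ 71.353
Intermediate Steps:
d(T) = (5 + T)/(2*T) (d(T) = (T + 5)/(T + T) = (5 + T)/((2*T)) = (5 + T)*(1/(2*T)) = (5 + T)/(2*T))
v = -18760/19 (v = 76*(-13) + (1/2)*(5 + 19)/19 = -988 + (1/2)*(1/19)*24 = -988 + 12/19 = -18760/19 ≈ -987.37)
-70307/v - 29639/s = -70307/(-18760/19) - 29639/(-202549) = -70307*(-19/18760) - 29639*(-1/202549) = 1335833/18760 + 29639/202549 = 271127665957/3799819240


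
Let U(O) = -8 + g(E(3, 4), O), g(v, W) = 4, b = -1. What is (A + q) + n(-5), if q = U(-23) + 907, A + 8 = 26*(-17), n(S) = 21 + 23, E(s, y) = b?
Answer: 497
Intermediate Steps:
E(s, y) = -1
n(S) = 44
U(O) = -4 (U(O) = -8 + 4 = -4)
A = -450 (A = -8 + 26*(-17) = -8 - 442 = -450)
q = 903 (q = -4 + 907 = 903)
(A + q) + n(-5) = (-450 + 903) + 44 = 453 + 44 = 497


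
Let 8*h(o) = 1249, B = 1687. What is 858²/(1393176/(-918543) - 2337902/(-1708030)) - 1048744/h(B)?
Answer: -2208717488492348732/443305023289 ≈ -4.9824e+6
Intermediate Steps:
h(o) = 1249/8 (h(o) = (⅛)*1249 = 1249/8)
858²/(1393176/(-918543) - 2337902/(-1708030)) - 1048744/h(B) = 858²/(1393176/(-918543) - 2337902/(-1708030)) - 1048744/1249/8 = 736164/(1393176*(-1/918543) - 2337902*(-1/1708030)) - 1048744*8/1249 = 736164/(-464392/306181 + 1168951/854015) - 8389952/1249 = 736164/(-354927961/2398928135) - 8389952/1249 = 736164*(-2398928135/354927961) - 8389952/1249 = -1766004531574140/354927961 - 8389952/1249 = -2208717488492348732/443305023289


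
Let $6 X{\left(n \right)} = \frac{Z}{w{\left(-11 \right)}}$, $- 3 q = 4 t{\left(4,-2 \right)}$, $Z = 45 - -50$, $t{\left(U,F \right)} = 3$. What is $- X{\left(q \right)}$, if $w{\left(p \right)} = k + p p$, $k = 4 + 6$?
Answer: $- \frac{95}{786} \approx -0.12087$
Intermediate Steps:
$Z = 95$ ($Z = 45 + 50 = 95$)
$k = 10$
$q = -4$ ($q = - \frac{4 \cdot 3}{3} = \left(- \frac{1}{3}\right) 12 = -4$)
$w{\left(p \right)} = 10 + p^{2}$ ($w{\left(p \right)} = 10 + p p = 10 + p^{2}$)
$X{\left(n \right)} = \frac{95}{786}$ ($X{\left(n \right)} = \frac{95 \frac{1}{10 + \left(-11\right)^{2}}}{6} = \frac{95 \frac{1}{10 + 121}}{6} = \frac{95 \cdot \frac{1}{131}}{6} = \frac{1}{6} \cdot \frac{95}{131} = \frac{95}{786}$)
$- X{\left(q \right)} = \left(-1\right) \frac{95}{786} = - \frac{95}{786}$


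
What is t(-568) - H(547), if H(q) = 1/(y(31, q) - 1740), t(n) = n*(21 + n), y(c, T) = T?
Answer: 370660329/1193 ≈ 3.1070e+5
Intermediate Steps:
H(q) = 1/(-1740 + q) (H(q) = 1/(q - 1740) = 1/(-1740 + q))
t(-568) - H(547) = -568*(21 - 568) - 1/(-1740 + 547) = -568*(-547) - 1/(-1193) = 310696 - 1*(-1/1193) = 310696 + 1/1193 = 370660329/1193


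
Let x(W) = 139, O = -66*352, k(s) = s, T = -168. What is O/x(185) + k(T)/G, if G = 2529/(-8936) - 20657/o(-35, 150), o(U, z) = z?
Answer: -2132964517632/12855435989 ≈ -165.92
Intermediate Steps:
O = -23232
G = -92485151/670200 (G = 2529/(-8936) - 20657/150 = 2529*(-1/8936) - 20657*1/150 = -2529/8936 - 20657/150 = -92485151/670200 ≈ -138.00)
O/x(185) + k(T)/G = -23232/139 - 168/(-92485151/670200) = -23232*1/139 - 168*(-670200/92485151) = -23232/139 + 112593600/92485151 = -2132964517632/12855435989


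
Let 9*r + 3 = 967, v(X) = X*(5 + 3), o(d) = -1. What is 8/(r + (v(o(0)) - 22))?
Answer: 36/347 ≈ 0.10375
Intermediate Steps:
v(X) = 8*X (v(X) = X*8 = 8*X)
r = 964/9 (r = -⅓ + (⅑)*967 = -⅓ + 967/9 = 964/9 ≈ 107.11)
8/(r + (v(o(0)) - 22)) = 8/(964/9 + (8*(-1) - 22)) = 8/(964/9 + (-8 - 22)) = 8/(964/9 - 30) = 8/(694/9) = 8*(9/694) = 36/347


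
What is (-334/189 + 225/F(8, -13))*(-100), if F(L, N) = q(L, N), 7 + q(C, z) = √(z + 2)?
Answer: 529525/189 + 375*I*√11 ≈ 2801.7 + 1243.7*I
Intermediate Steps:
q(C, z) = -7 + √(2 + z) (q(C, z) = -7 + √(z + 2) = -7 + √(2 + z))
F(L, N) = -7 + √(2 + N)
(-334/189 + 225/F(8, -13))*(-100) = (-334/189 + 225/(-7 + √(2 - 13)))*(-100) = (-334*1/189 + 225/(-7 + √(-11)))*(-100) = (-334/189 + 225/(-7 + I*√11))*(-100) = 33400/189 - 22500/(-7 + I*√11)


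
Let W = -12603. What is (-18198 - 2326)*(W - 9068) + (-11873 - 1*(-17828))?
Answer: 444781559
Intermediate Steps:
(-18198 - 2326)*(W - 9068) + (-11873 - 1*(-17828)) = (-18198 - 2326)*(-12603 - 9068) + (-11873 - 1*(-17828)) = -20524*(-21671) + (-11873 + 17828) = 444775604 + 5955 = 444781559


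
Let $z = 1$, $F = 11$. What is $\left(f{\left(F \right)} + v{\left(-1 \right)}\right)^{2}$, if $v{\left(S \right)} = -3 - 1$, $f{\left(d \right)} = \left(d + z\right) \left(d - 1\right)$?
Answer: $13456$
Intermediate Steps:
$f{\left(d \right)} = \left(1 + d\right) \left(-1 + d\right)$ ($f{\left(d \right)} = \left(d + 1\right) \left(d - 1\right) = \left(1 + d\right) \left(-1 + d\right)$)
$v{\left(S \right)} = -4$
$\left(f{\left(F \right)} + v{\left(-1 \right)}\right)^{2} = \left(\left(-1 + 11^{2}\right) - 4\right)^{2} = \left(\left(-1 + 121\right) - 4\right)^{2} = \left(120 - 4\right)^{2} = 116^{2} = 13456$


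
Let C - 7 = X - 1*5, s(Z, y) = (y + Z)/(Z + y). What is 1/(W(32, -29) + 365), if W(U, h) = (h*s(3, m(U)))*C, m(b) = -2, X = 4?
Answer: 1/191 ≈ 0.0052356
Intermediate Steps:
s(Z, y) = 1 (s(Z, y) = (Z + y)/(Z + y) = 1)
C = 6 (C = 7 + (4 - 1*5) = 7 + (4 - 5) = 7 - 1 = 6)
W(U, h) = 6*h (W(U, h) = (h*1)*6 = h*6 = 6*h)
1/(W(32, -29) + 365) = 1/(6*(-29) + 365) = 1/(-174 + 365) = 1/191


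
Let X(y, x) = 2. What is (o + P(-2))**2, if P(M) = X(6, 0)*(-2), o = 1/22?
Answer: 7569/484 ≈ 15.638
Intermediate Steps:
o = 1/22 ≈ 0.045455
P(M) = -4 (P(M) = 2*(-2) = -4)
(o + P(-2))**2 = (1/22 - 4)**2 = (-87/22)**2 = 7569/484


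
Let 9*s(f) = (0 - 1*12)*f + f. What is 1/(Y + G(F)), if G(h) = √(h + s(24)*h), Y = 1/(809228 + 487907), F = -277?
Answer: -3891405/39615856557657622 + 1682559208225*√70635/39615856557657622 ≈ 0.011288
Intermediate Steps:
s(f) = -11*f/9 (s(f) = ((0 - 1*12)*f + f)/9 = ((0 - 12)*f + f)/9 = (-12*f + f)/9 = (-11*f)/9 = -11*f/9)
Y = 1/1297135 ≈ 7.7093e-7
G(h) = √255*√(-h)/3 (G(h) = √(h + (-11/9*24)*h) = √(h - 88*h/3) = √(-85*h/3) = √255*√(-h)/3)
1/(Y + G(F)) = 1/(1/1297135 + √255*√(-1*(-277))/3) = 1/(1/1297135 + √255*√277/3) = 1/(1/1297135 + √70635/3)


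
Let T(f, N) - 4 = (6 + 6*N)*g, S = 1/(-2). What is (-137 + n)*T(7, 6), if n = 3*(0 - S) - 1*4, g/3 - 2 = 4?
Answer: -106020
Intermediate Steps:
S = -1/2 ≈ -0.50000
g = 18 (g = 6 + 3*4 = 6 + 12 = 18)
T(f, N) = 112 + 108*N (T(f, N) = 4 + (6 + 6*N)*18 = 4 + (108 + 108*N) = 112 + 108*N)
n = -5/2 (n = 3*(0 - 1*(-1/2)) - 1*4 = 3*(0 + 1/2) - 4 = 3*(1/2) - 4 = 3/2 - 4 = -5/2 ≈ -2.5000)
(-137 + n)*T(7, 6) = (-137 - 5/2)*(112 + 108*6) = -279*(112 + 648)/2 = -279/2*760 = -106020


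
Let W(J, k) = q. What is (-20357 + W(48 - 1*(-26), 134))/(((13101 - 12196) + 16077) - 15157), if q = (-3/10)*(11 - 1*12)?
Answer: -203567/18250 ≈ -11.154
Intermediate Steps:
q = 3/10 (q = (-3*⅒)*(11 - 12) = -3/10*(-1) = 3/10 ≈ 0.30000)
W(J, k) = 3/10
(-20357 + W(48 - 1*(-26), 134))/(((13101 - 12196) + 16077) - 15157) = (-20357 + 3/10)/(((13101 - 12196) + 16077) - 15157) = -203567/(10*((905 + 16077) - 15157)) = -203567/(10*(16982 - 15157)) = -203567/10/1825 = -203567/10*1/1825 = -203567/18250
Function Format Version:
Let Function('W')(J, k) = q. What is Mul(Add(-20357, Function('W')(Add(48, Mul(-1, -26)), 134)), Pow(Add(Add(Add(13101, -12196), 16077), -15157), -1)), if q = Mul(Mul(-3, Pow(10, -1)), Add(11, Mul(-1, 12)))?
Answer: Rational(-203567, 18250) ≈ -11.154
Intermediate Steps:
q = Rational(3, 10) (q = Mul(Mul(-3, Rational(1, 10)), Add(11, -12)) = Mul(Rational(-3, 10), -1) = Rational(3, 10) ≈ 0.30000)
Function('W')(J, k) = Rational(3, 10)
Mul(Add(-20357, Function('W')(Add(48, Mul(-1, -26)), 134)), Pow(Add(Add(Add(13101, -12196), 16077), -15157), -1)) = Mul(Add(-20357, Rational(3, 10)), Pow(Add(Add(Add(13101, -12196), 16077), -15157), -1)) = Mul(Rational(-203567, 10), Pow(Add(Add(905, 16077), -15157), -1)) = Mul(Rational(-203567, 10), Pow(Add(16982, -15157), -1)) = Mul(Rational(-203567, 10), Pow(1825, -1)) = Mul(Rational(-203567, 10), Rational(1, 1825)) = Rational(-203567, 18250)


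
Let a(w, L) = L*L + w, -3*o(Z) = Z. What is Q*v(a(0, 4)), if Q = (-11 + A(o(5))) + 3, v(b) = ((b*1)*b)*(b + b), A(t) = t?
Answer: -237568/3 ≈ -79189.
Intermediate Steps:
o(Z) = -Z/3
a(w, L) = w + L² (a(w, L) = L² + w = w + L²)
v(b) = 2*b³ (v(b) = (b*b)*(2*b) = b²*(2*b) = 2*b³)
Q = -29/3 (Q = (-11 - ⅓*5) + 3 = (-11 - 5/3) + 3 = -38/3 + 3 = -29/3 ≈ -9.6667)
Q*v(a(0, 4)) = -58*(0 + 4²)³/3 = -58*(0 + 16)³/3 = -58*16³/3 = -58*4096/3 = -29/3*8192 = -237568/3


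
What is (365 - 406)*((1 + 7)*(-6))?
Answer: 1968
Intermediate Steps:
(365 - 406)*((1 + 7)*(-6)) = -328*(-6) = -41*(-48) = 1968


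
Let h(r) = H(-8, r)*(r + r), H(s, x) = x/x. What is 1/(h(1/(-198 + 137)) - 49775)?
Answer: -61/3036277 ≈ -2.0090e-5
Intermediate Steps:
H(s, x) = 1
h(r) = 2*r (h(r) = 1*(r + r) = 1*(2*r) = 2*r)
1/(h(1/(-198 + 137)) - 49775) = 1/(2/(-198 + 137) - 49775) = 1/(2/(-61) - 49775) = 1/(2*(-1/61) - 49775) = 1/(-2/61 - 49775) = 1/(-3036277/61) = -61/3036277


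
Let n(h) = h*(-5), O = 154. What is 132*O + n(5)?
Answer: 20303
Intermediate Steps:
n(h) = -5*h
132*O + n(5) = 132*154 - 5*5 = 20328 - 25 = 20303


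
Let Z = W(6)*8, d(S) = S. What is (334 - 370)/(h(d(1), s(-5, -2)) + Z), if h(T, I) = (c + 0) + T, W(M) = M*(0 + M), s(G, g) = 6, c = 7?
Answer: -9/74 ≈ -0.12162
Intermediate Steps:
W(M) = M² (W(M) = M*M = M²)
Z = 288 (Z = 6²*8 = 36*8 = 288)
h(T, I) = 7 + T (h(T, I) = (7 + 0) + T = 7 + T)
(334 - 370)/(h(d(1), s(-5, -2)) + Z) = (334 - 370)/((7 + 1) + 288) = -36/(8 + 288) = -36/296 = -36*1/296 = -9/74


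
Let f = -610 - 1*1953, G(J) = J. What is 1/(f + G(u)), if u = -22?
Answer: -1/2585 ≈ -0.00038685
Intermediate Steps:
f = -2563 (f = -610 - 1953 = -2563)
1/(f + G(u)) = 1/(-2563 - 22) = 1/(-2585) = -1/2585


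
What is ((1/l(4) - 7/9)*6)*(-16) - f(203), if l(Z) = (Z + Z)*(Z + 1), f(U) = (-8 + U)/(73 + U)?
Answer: 98753/1380 ≈ 71.560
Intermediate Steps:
f(U) = (-8 + U)/(73 + U)
l(Z) = 2*Z*(1 + Z) (l(Z) = (2*Z)*(1 + Z) = 2*Z*(1 + Z))
((1/l(4) - 7/9)*6)*(-16) - f(203) = ((1/(2*4*(1 + 4)) - 7/9)*6)*(-16) - (-8 + 203)/(73 + 203) = ((1/(2*4*5) - 7*⅑)*6)*(-16) - 195/276 = ((1/40 - 7/9)*6)*(-16) - 195/276 = ((1*(1/40) - 7/9)*6)*(-16) - 1*65/92 = ((1/40 - 7/9)*6)*(-16) - 65/92 = -271/360*6*(-16) - 65/92 = -271/60*(-16) - 65/92 = 1084/15 - 65/92 = 98753/1380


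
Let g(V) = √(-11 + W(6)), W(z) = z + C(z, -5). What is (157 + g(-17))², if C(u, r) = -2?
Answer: (157 + I*√7)² ≈ 24642.0 + 830.77*I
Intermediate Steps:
W(z) = -2 + z (W(z) = z - 2 = -2 + z)
g(V) = I*√7 (g(V) = √(-11 + (-2 + 6)) = √(-11 + 4) = √(-7) = I*√7)
(157 + g(-17))² = (157 + I*√7)²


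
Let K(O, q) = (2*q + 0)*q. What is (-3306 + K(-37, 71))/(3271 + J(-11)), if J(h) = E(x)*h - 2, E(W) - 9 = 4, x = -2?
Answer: 3388/1563 ≈ 2.1676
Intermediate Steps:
E(W) = 13 (E(W) = 9 + 4 = 13)
J(h) = -2 + 13*h (J(h) = 13*h - 2 = -2 + 13*h)
K(O, q) = 2*q² (K(O, q) = (2*q)*q = 2*q²)
(-3306 + K(-37, 71))/(3271 + J(-11)) = (-3306 + 2*71²)/(3271 + (-2 + 13*(-11))) = (-3306 + 2*5041)/(3271 + (-2 - 143)) = (-3306 + 10082)/(3271 - 145) = 6776/3126 = 6776*(1/3126) = 3388/1563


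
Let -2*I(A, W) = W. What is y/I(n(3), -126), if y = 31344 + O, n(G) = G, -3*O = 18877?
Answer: 75155/189 ≈ 397.65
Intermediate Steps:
O = -18877/3 (O = -1/3*18877 = -18877/3 ≈ -6292.3)
I(A, W) = -W/2
y = 75155/3 (y = 31344 - 18877/3 = 75155/3 ≈ 25052.)
y/I(n(3), -126) = 75155/(3*((-1/2*(-126)))) = (75155/3)/63 = (75155/3)*(1/63) = 75155/189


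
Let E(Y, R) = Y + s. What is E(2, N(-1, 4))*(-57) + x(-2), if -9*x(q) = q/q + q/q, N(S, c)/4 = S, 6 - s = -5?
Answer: -6671/9 ≈ -741.22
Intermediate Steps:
s = 11 (s = 6 - 1*(-5) = 6 + 5 = 11)
N(S, c) = 4*S
E(Y, R) = 11 + Y (E(Y, R) = Y + 11 = 11 + Y)
x(q) = -2/9 (x(q) = -(q/q + q/q)/9 = -(1 + 1)/9 = -⅑*2 = -2/9)
E(2, N(-1, 4))*(-57) + x(-2) = (11 + 2)*(-57) - 2/9 = 13*(-57) - 2/9 = -741 - 2/9 = -6671/9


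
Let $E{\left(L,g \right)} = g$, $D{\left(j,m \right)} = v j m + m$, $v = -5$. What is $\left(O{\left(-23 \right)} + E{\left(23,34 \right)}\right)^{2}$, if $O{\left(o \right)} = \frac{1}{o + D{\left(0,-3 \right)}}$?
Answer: $\frac{779689}{676} \approx 1153.4$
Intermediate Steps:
$D{\left(j,m \right)} = m - 5 j m$ ($D{\left(j,m \right)} = - 5 j m + m = m - 5 j m$)
$O{\left(o \right)} = \frac{1}{-3 + o}$ ($O{\left(o \right)} = \frac{1}{o - 3 \left(1 - 0\right)} = \frac{1}{o - 3 \left(1 + 0\right)} = \frac{1}{o - 3} = \frac{1}{-3 + o}$)
$\left(O{\left(-23 \right)} + E{\left(23,34 \right)}\right)^{2} = \left(\frac{1}{-3 - 23} + 34\right)^{2} = \left(\frac{1}{-26} + 34\right)^{2} = \left(- \frac{1}{26} + 34\right)^{2} = \left(\frac{883}{26}\right)^{2} = \frac{779689}{676}$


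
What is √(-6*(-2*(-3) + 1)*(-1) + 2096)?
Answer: √2138 ≈ 46.239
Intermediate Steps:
√(-6*(-2*(-3) + 1)*(-1) + 2096) = √(-6*(6 + 1)*(-1) + 2096) = √(-6*7*(-1) + 2096) = √(-42*(-1) + 2096) = √(42 + 2096) = √2138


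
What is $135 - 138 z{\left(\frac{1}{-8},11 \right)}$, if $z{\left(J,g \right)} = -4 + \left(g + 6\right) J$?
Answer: $\frac{3921}{4} \approx 980.25$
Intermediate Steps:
$z{\left(J,g \right)} = -4 + J \left(6 + g\right)$ ($z{\left(J,g \right)} = -4 + \left(6 + g\right) J = -4 + J \left(6 + g\right)$)
$135 - 138 z{\left(\frac{1}{-8},11 \right)} = 135 - 138 \left(-4 + \frac{6}{-8} + \frac{1}{-8} \cdot 11\right) = 135 - 138 \left(-4 + 6 \left(- \frac{1}{8}\right) - \frac{11}{8}\right) = 135 - 138 \left(-4 - \frac{3}{4} - \frac{11}{8}\right) = 135 - - \frac{3381}{4} = 135 + \frac{3381}{4} = \frac{3921}{4}$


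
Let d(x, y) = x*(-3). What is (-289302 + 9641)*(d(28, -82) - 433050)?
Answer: 121130687574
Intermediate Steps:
d(x, y) = -3*x
(-289302 + 9641)*(d(28, -82) - 433050) = (-289302 + 9641)*(-3*28 - 433050) = -279661*(-84 - 433050) = -279661*(-433134) = 121130687574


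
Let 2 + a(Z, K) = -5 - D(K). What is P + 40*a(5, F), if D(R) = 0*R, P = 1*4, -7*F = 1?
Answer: -276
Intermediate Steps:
F = -1/7 (F = -1/7*1 = -1/7 ≈ -0.14286)
P = 4
D(R) = 0
a(Z, K) = -7 (a(Z, K) = -2 + (-5 - 1*0) = -2 + (-5 + 0) = -2 - 5 = -7)
P + 40*a(5, F) = 4 + 40*(-7) = 4 - 280 = -276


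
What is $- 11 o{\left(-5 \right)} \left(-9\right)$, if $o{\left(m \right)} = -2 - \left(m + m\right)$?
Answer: $792$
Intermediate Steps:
$o{\left(m \right)} = -2 - 2 m$
$- 11 o{\left(-5 \right)} \left(-9\right) = - 11 \left(-2 - -10\right) \left(-9\right) = - 11 \left(-2 + 10\right) \left(-9\right) = \left(-11\right) 8 \left(-9\right) = \left(-88\right) \left(-9\right) = 792$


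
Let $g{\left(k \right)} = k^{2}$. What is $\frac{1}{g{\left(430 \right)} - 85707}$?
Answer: $\frac{1}{99193} \approx 1.0081 \cdot 10^{-5}$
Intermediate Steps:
$\frac{1}{g{\left(430 \right)} - 85707} = \frac{1}{430^{2} - 85707} = \frac{1}{184900 - 85707} = \frac{1}{99193}$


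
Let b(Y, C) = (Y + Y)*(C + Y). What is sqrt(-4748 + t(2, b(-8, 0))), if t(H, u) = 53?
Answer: I*sqrt(4695) ≈ 68.52*I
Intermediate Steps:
b(Y, C) = 2*Y*(C + Y) (b(Y, C) = (2*Y)*(C + Y) = 2*Y*(C + Y))
sqrt(-4748 + t(2, b(-8, 0))) = sqrt(-4748 + 53) = sqrt(-4695) = I*sqrt(4695)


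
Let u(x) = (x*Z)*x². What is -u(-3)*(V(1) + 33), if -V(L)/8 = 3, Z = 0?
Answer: 0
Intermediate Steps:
V(L) = -24 (V(L) = -8*3 = -24)
u(x) = 0 (u(x) = (x*0)*x² = 0*x² = 0)
-u(-3)*(V(1) + 33) = -0*(-24 + 33) = -0*9 = -1*0 = 0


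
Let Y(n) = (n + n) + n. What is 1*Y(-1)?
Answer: -3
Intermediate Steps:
Y(n) = 3*n (Y(n) = 2*n + n = 3*n)
1*Y(-1) = 1*(3*(-1)) = 1*(-3) = -3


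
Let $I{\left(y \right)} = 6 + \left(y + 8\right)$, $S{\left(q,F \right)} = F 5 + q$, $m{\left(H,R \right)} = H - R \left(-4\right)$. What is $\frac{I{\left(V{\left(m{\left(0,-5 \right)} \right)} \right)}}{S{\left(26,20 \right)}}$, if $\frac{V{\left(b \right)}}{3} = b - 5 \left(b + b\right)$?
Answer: $\frac{277}{63} \approx 4.3968$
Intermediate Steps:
$m{\left(H,R \right)} = H + 4 R$ ($m{\left(H,R \right)} = H - - 4 R = H + 4 R$)
$V{\left(b \right)} = - 27 b$ ($V{\left(b \right)} = 3 \left(b - 5 \left(b + b\right)\right) = 3 \left(b - 5 \cdot 2 b\right) = 3 \left(b - 10 b\right) = 3 \left(- 9 b\right) = - 27 b$)
$S{\left(q,F \right)} = q + 5 F$ ($S{\left(q,F \right)} = 5 F + q = q + 5 F$)
$I{\left(y \right)} = 14 + y$ ($I{\left(y \right)} = 6 + \left(8 + y\right) = 14 + y$)
$\frac{I{\left(V{\left(m{\left(0,-5 \right)} \right)} \right)}}{S{\left(26,20 \right)}} = \frac{14 - 27 \left(0 + 4 \left(-5\right)\right)}{26 + 5 \cdot 20} = \frac{14 - 27 \left(0 - 20\right)}{26 + 100} = \frac{14 - -540}{126} = \left(14 + 540\right) \frac{1}{126} = 554 \cdot \frac{1}{126} = \frac{277}{63}$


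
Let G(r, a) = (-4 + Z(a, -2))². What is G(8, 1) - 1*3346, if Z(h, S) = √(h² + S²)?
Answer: -3346 + (4 - √5)² ≈ -3342.9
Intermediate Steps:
Z(h, S) = √(S² + h²)
G(r, a) = (-4 + √(4 + a²))² (G(r, a) = (-4 + √((-2)² + a²))² = (-4 + √(4 + a²))²)
G(8, 1) - 1*3346 = (-4 + √(4 + 1²))² - 1*3346 = (-4 + √(4 + 1))² - 3346 = (-4 + √5)² - 3346 = -3346 + (-4 + √5)²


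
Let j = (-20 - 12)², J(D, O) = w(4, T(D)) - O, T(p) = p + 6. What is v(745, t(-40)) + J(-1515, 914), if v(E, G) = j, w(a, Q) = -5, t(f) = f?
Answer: 105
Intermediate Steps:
T(p) = 6 + p
J(D, O) = -5 - O
j = 1024 (j = (-32)² = 1024)
v(E, G) = 1024
v(745, t(-40)) + J(-1515, 914) = 1024 + (-5 - 1*914) = 1024 + (-5 - 914) = 1024 - 919 = 105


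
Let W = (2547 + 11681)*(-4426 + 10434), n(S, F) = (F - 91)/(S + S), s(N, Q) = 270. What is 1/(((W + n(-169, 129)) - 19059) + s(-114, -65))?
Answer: 169/14443252896 ≈ 1.1701e-8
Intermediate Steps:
n(S, F) = (-91 + F)/(2*S) (n(S, F) = (-91 + F)/((2*S)) = (-91 + F)*(1/(2*S)) = (-91 + F)/(2*S))
W = 85481824 (W = 14228*6008 = 85481824)
1/(((W + n(-169, 129)) - 19059) + s(-114, -65)) = 1/(((85481824 + (1/2)*(-91 + 129)/(-169)) - 19059) + 270) = 1/(((85481824 + (1/2)*(-1/169)*38) - 19059) + 270) = 1/(((85481824 - 19/169) - 19059) + 270) = 1/((14446428237/169 - 19059) + 270) = 1/(14443207266/169 + 270) = 1/(14443252896/169) = 169/14443252896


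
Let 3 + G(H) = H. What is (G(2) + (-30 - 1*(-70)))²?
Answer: 1521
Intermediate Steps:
G(H) = -3 + H
(G(2) + (-30 - 1*(-70)))² = ((-3 + 2) + (-30 - 1*(-70)))² = (-1 + (-30 + 70))² = (-1 + 40)² = 39² = 1521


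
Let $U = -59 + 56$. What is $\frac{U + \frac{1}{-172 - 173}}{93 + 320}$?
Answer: $- \frac{148}{20355} \approx -0.0072709$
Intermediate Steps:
$U = -3$
$\frac{U + \frac{1}{-172 - 173}}{93 + 320} = \frac{-3 + \frac{1}{-172 - 173}}{93 + 320} = \frac{-3 + \frac{1}{-345}}{413} = \left(-3 - \frac{1}{345}\right) \frac{1}{413} = \left(- \frac{1036}{345}\right) \frac{1}{413} = - \frac{148}{20355}$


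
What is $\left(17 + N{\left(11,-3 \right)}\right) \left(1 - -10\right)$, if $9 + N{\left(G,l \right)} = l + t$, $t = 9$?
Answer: $154$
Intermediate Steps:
$N{\left(G,l \right)} = l$ ($N{\left(G,l \right)} = -9 + \left(l + 9\right) = -9 + \left(9 + l\right) = l$)
$\left(17 + N{\left(11,-3 \right)}\right) \left(1 - -10\right) = \left(17 - 3\right) \left(1 - -10\right) = 14 \left(1 + 10\right) = 14 \cdot 11 = 154$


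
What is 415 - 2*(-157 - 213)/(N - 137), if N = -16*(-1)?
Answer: 49475/121 ≈ 408.88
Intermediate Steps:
N = 16
415 - 2*(-157 - 213)/(N - 137) = 415 - 2*(-157 - 213)/(16 - 137) = 415 - (-740)/(-121) = 415 - (-740)*(-1)/121 = 415 - 2*370/121 = 415 - 740/121 = 49475/121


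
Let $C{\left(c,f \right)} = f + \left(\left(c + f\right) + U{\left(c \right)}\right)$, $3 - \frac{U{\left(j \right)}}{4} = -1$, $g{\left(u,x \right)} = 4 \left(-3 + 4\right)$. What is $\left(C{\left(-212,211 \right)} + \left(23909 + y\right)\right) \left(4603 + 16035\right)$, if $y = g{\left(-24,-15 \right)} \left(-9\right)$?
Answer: $497355162$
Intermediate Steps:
$g{\left(u,x \right)} = 4$ ($g{\left(u,x \right)} = 4 \cdot 1 = 4$)
$U{\left(j \right)} = 16$ ($U{\left(j \right)} = 12 - -4 = 12 + 4 = 16$)
$y = -36$ ($y = 4 \left(-9\right) = -36$)
$C{\left(c,f \right)} = 16 + c + 2 f$ ($C{\left(c,f \right)} = f + \left(\left(c + f\right) + 16\right) = f + \left(16 + c + f\right) = 16 + c + 2 f$)
$\left(C{\left(-212,211 \right)} + \left(23909 + y\right)\right) \left(4603 + 16035\right) = \left(\left(16 - 212 + 2 \cdot 211\right) + \left(23909 - 36\right)\right) \left(4603 + 16035\right) = \left(\left(16 - 212 + 422\right) + 23873\right) 20638 = \left(226 + 23873\right) 20638 = 24099 \cdot 20638 = 497355162$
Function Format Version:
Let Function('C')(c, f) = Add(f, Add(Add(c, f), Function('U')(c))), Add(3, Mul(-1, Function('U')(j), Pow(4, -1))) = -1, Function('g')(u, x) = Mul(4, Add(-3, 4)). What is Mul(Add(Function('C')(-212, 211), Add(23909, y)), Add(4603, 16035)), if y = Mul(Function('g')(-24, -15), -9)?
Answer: 497355162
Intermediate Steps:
Function('g')(u, x) = 4 (Function('g')(u, x) = Mul(4, 1) = 4)
Function('U')(j) = 16 (Function('U')(j) = Add(12, Mul(-4, -1)) = Add(12, 4) = 16)
y = -36 (y = Mul(4, -9) = -36)
Function('C')(c, f) = Add(16, c, Mul(2, f)) (Function('C')(c, f) = Add(f, Add(Add(c, f), 16)) = Add(f, Add(16, c, f)) = Add(16, c, Mul(2, f)))
Mul(Add(Function('C')(-212, 211), Add(23909, y)), Add(4603, 16035)) = Mul(Add(Add(16, -212, Mul(2, 211)), Add(23909, -36)), Add(4603, 16035)) = Mul(Add(Add(16, -212, 422), 23873), 20638) = Mul(Add(226, 23873), 20638) = Mul(24099, 20638) = 497355162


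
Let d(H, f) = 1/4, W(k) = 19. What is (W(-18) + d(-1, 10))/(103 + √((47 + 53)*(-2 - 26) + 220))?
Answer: 721/4796 - 7*I*√645/2398 ≈ 0.15033 - 0.074136*I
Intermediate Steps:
d(H, f) = ¼
(W(-18) + d(-1, 10))/(103 + √((47 + 53)*(-2 - 26) + 220)) = (19 + ¼)/(103 + √((47 + 53)*(-2 - 26) + 220)) = 77/(4*(103 + √(100*(-28) + 220))) = 77/(4*(103 + √(-2800 + 220))) = 77/(4*(103 + √(-2580))) = 77/(4*(103 + 2*I*√645))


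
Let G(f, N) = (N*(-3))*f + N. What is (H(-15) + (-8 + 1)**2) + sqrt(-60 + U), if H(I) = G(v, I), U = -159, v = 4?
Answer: 214 + I*sqrt(219) ≈ 214.0 + 14.799*I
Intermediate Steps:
G(f, N) = N - 3*N*f (G(f, N) = (-3*N)*f + N = -3*N*f + N = N - 3*N*f)
H(I) = -11*I (H(I) = I*(1 - 3*4) = I*(1 - 12) = I*(-11) = -11*I)
(H(-15) + (-8 + 1)**2) + sqrt(-60 + U) = (-11*(-15) + (-8 + 1)**2) + sqrt(-60 - 159) = (165 + (-7)**2) + sqrt(-219) = (165 + 49) + I*sqrt(219) = 214 + I*sqrt(219)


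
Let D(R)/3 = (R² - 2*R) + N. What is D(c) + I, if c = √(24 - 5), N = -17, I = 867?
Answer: 873 - 6*√19 ≈ 846.85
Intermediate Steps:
c = √19 ≈ 4.3589
D(R) = -51 - 6*R + 3*R² (D(R) = 3*((R² - 2*R) - 17) = 3*(-17 + R² - 2*R) = -51 - 6*R + 3*R²)
D(c) + I = (-51 - 6*√19 + 3*(√19)²) + 867 = (-51 - 6*√19 + 3*19) + 867 = (-51 - 6*√19 + 57) + 867 = (6 - 6*√19) + 867 = 873 - 6*√19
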